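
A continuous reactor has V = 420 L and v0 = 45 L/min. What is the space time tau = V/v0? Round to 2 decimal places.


tau = V / v0
tau = 420 / 45
tau = 9.33 min


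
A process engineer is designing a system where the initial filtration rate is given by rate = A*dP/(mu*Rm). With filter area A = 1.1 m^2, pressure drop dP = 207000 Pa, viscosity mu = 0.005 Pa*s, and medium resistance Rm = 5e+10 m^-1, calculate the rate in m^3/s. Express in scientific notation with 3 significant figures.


rate = A * dP / (mu * Rm)
rate = 1.1 * 207000 / (0.005 * 5e+10)
rate = 227700.0 / 2.500e+08
rate = 9.11e-04 m^3/s


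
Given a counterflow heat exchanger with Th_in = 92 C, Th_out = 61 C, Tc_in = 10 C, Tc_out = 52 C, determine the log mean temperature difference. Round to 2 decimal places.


dT1 = Th_in - Tc_out = 92 - 52 = 40
dT2 = Th_out - Tc_in = 61 - 10 = 51
LMTD = (dT1 - dT2) / ln(dT1/dT2)
LMTD = (40 - 51) / ln(40/51)
LMTD = 45.28 K


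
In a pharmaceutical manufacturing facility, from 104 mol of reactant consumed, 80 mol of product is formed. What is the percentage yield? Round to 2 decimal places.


Yield = (moles product / moles consumed) * 100%
Yield = (80 / 104) * 100
Yield = 0.7692 * 100
Yield = 76.92%


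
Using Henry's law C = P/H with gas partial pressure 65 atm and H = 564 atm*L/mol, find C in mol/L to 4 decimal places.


C = P / H
C = 65 / 564
C = 0.1152 mol/L


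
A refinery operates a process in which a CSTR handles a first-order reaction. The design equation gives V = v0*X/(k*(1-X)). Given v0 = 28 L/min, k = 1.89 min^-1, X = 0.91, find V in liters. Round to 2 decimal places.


V = v0 * X / (k * (1 - X))
V = 28 * 0.91 / (1.89 * (1 - 0.91))
V = 25.48 / (1.89 * 0.09)
V = 25.48 / 0.1701
V = 149.79 L


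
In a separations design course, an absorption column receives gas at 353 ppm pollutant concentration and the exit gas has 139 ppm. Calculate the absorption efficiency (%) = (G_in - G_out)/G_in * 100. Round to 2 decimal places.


Efficiency = (G_in - G_out) / G_in * 100%
Efficiency = (353 - 139) / 353 * 100
Efficiency = 214 / 353 * 100
Efficiency = 60.62%


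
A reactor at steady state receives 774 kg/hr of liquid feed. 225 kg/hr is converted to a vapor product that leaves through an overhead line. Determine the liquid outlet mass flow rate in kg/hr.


Steady-state mass balance on the main outlet: F_out = F_in - F_removed
F_out = 774 - 225
F_out = 549 kg/hr


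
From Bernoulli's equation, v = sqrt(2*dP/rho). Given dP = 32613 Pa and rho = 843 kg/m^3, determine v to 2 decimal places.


v = sqrt(2*dP/rho)
v = sqrt(2*32613/843)
v = sqrt(77.373665)
v = 8.80 m/s


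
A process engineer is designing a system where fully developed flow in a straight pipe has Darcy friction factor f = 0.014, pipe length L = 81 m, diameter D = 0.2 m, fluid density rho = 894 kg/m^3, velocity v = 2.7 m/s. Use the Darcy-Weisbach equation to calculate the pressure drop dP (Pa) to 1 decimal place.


dP = f * (L/D) * (rho*v^2/2)
dP = 0.014 * (81/0.2) * (894*2.7^2/2)
L/D = 405.0
rho*v^2/2 = 894*7.29/2 = 3258.63
dP = 0.014 * 405.0 * 3258.63
dP = 18476.4 Pa


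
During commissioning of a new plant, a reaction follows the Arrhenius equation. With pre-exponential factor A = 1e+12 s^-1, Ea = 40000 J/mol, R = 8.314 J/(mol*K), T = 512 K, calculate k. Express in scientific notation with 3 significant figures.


k = A * exp(-Ea/(R*T))
k = 1e+12 * exp(-40000 / (8.314 * 512))
k = 1e+12 * exp(-9.396801)
k = 8.30e+07


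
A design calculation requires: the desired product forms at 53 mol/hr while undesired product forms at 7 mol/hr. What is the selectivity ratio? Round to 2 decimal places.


S = desired product rate / undesired product rate
S = 53 / 7
S = 7.57


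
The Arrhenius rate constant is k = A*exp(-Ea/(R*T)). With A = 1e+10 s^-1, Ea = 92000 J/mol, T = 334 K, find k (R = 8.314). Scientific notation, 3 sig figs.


k = A * exp(-Ea/(R*T))
k = 1e+10 * exp(-92000 / (8.314 * 334))
k = 1e+10 * exp(-33.130756)
k = 4.09e-05


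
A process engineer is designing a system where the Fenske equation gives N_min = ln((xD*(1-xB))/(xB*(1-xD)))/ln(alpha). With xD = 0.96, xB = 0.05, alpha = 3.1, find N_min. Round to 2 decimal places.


N_min = ln((xD*(1-xB))/(xB*(1-xD))) / ln(alpha)
Numerator inside ln: 0.912 / 0.002 = 456.0
ln(456.0) = 6.122493
ln(alpha) = ln(3.1) = 1.131402
N_min = 6.122493 / 1.131402 = 5.41


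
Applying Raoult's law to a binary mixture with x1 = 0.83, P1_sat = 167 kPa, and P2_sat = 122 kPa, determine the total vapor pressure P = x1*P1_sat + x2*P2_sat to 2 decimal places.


P = x1*P1_sat + x2*P2_sat
x2 = 1 - x1 = 1 - 0.83 = 0.17
P = 0.83*167 + 0.17*122
P = 138.61 + 20.74
P = 159.35 kPa


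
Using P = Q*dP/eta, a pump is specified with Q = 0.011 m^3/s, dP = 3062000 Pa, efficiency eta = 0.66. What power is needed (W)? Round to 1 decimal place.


P = Q * dP / eta
P = 0.011 * 3062000 / 0.66
P = 33682.0 / 0.66
P = 51033.3 W


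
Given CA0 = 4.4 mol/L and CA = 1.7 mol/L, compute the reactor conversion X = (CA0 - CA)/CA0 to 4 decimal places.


X = (CA0 - CA) / CA0
X = (4.4 - 1.7) / 4.4
X = 2.7 / 4.4
X = 0.6136


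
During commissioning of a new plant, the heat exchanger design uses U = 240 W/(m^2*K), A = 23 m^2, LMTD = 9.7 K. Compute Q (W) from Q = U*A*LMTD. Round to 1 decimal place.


Q = U * A * LMTD
Q = 240 * 23 * 9.7
Q = 53544.0 W


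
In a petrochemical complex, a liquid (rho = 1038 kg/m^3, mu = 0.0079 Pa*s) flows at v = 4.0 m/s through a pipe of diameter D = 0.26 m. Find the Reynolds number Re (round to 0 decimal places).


Re = rho * v * D / mu
Re = 1038 * 4.0 * 0.26 / 0.0079
Re = 1079.52 / 0.0079
Re = 136648


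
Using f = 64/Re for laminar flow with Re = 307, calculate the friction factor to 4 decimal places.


f = 64 / Re
f = 64 / 307
f = 0.2085


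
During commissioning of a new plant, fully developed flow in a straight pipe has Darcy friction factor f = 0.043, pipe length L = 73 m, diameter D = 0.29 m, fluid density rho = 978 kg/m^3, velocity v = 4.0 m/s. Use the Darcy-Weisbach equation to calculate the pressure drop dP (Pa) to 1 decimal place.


dP = f * (L/D) * (rho*v^2/2)
dP = 0.043 * (73/0.29) * (978*4.0^2/2)
L/D = 251.72413793
rho*v^2/2 = 978*16.0/2 = 7824.0
dP = 0.043 * 251.72413793 * 7824.0
dP = 84688.1 Pa


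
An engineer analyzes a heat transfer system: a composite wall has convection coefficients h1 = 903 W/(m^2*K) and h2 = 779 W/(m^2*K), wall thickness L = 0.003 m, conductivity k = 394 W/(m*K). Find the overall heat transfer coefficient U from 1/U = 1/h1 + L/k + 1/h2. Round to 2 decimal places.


1/U = 1/h1 + L/k + 1/h2
1/U = 1/903 + 0.003/394 + 1/779
1/U = 0.0011074197 + 7.6142e-06 + 0.001283697
1/U = 0.0023987309
U = 416.89 W/(m^2*K)


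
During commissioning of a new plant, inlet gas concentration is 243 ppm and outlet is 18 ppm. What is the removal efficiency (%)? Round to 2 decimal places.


Efficiency = (G_in - G_out) / G_in * 100%
Efficiency = (243 - 18) / 243 * 100
Efficiency = 225 / 243 * 100
Efficiency = 92.59%


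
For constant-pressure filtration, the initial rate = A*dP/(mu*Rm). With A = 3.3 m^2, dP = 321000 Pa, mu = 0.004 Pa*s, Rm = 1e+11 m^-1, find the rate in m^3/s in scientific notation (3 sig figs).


rate = A * dP / (mu * Rm)
rate = 3.3 * 321000 / (0.004 * 1e+11)
rate = 1059300.0 / 4.000e+08
rate = 2.65e-03 m^3/s


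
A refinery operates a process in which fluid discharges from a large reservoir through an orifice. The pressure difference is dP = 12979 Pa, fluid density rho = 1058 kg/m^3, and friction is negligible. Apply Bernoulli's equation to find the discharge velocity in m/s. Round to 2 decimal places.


v = sqrt(2*dP/rho)
v = sqrt(2*12979/1058)
v = sqrt(24.534972)
v = 4.95 m/s


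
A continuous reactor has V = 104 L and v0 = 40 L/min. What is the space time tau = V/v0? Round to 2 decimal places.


tau = V / v0
tau = 104 / 40
tau = 2.60 min


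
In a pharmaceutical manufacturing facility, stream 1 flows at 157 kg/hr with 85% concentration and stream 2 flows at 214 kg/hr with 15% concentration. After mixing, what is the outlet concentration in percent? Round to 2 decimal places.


Mass balance on solute: F1*x1 + F2*x2 = F3*x3
F3 = F1 + F2 = 157 + 214 = 371 kg/hr
x3 = (F1*x1 + F2*x2)/F3
x3 = (157*0.85 + 214*0.15) / 371
x3 = 44.62%


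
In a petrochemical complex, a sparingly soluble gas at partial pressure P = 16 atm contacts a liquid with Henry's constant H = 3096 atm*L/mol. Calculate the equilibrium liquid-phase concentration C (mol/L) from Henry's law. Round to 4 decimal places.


C = P / H
C = 16 / 3096
C = 0.0052 mol/L


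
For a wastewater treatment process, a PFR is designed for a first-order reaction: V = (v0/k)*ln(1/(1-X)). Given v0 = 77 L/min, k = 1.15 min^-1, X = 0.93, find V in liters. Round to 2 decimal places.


V = (v0/k) * ln(1/(1-X))
V = (77/1.15) * ln(1/(1-0.93))
V = 66.956522 * ln(14.285714)
V = 66.956522 * 2.65926
V = 178.05 L


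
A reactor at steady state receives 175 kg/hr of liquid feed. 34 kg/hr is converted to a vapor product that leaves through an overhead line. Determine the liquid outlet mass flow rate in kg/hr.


Steady-state mass balance on the main outlet: F_out = F_in - F_removed
F_out = 175 - 34
F_out = 141 kg/hr


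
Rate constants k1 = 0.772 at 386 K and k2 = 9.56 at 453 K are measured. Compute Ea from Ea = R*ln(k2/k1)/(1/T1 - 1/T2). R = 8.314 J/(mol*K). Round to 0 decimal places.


Ea = R * ln(k2/k1) / (1/T1 - 1/T2)
ln(k2/k1) = ln(9.56/0.772) = 2.5163585
1/T1 - 1/T2 = 1/386 - 1/453 = 0.000383168056
Ea = 8.314 * 2.5163585 / 0.000383168056
Ea = 54600 J/mol


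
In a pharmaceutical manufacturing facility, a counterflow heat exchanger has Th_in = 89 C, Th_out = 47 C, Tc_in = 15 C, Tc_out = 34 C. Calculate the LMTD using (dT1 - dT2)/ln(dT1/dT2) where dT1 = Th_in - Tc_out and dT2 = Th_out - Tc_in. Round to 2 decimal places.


dT1 = Th_in - Tc_out = 89 - 34 = 55
dT2 = Th_out - Tc_in = 47 - 15 = 32
LMTD = (dT1 - dT2) / ln(dT1/dT2)
LMTD = (55 - 32) / ln(55/32)
LMTD = 42.47 K


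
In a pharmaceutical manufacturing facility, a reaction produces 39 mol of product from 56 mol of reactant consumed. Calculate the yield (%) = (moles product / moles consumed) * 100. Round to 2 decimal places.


Yield = (moles product / moles consumed) * 100%
Yield = (39 / 56) * 100
Yield = 0.6964 * 100
Yield = 69.64%


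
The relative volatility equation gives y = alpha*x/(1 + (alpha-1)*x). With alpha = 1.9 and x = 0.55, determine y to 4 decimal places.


y = alpha*x / (1 + (alpha-1)*x)
y = 1.9*0.55 / (1 + (1.9-1)*0.55)
y = 1.045 / (1 + 0.495)
y = 1.045 / 1.495
y = 0.6990


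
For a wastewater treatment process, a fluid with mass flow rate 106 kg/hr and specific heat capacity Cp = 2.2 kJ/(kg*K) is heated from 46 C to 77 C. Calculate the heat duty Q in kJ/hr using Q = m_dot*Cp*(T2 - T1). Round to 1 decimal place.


Q = m_dot * Cp * (T2 - T1)
Q = 106 * 2.2 * (77 - 46)
Q = 106 * 2.2 * 31
Q = 7229.2 kJ/hr


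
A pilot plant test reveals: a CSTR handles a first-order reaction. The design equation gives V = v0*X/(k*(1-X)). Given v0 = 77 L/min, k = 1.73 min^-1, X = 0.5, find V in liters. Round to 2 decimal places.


V = v0 * X / (k * (1 - X))
V = 77 * 0.5 / (1.73 * (1 - 0.5))
V = 38.5 / (1.73 * 0.5)
V = 38.5 / 0.865
V = 44.51 L


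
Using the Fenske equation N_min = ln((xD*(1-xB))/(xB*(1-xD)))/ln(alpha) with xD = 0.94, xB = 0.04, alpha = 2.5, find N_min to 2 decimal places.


N_min = ln((xD*(1-xB))/(xB*(1-xD))) / ln(alpha)
Numerator inside ln: 0.9024 / 0.0024 = 376.0
ln(376.0) = 5.929589
ln(alpha) = ln(2.5) = 0.916291
N_min = 5.929589 / 0.916291 = 6.47


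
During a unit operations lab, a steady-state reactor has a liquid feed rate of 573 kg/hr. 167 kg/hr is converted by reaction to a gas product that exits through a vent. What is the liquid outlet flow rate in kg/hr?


Steady-state mass balance on the main outlet: F_out = F_in - F_removed
F_out = 573 - 167
F_out = 406 kg/hr


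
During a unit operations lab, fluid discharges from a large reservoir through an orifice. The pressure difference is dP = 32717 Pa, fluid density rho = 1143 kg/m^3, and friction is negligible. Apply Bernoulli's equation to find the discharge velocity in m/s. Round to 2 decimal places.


v = sqrt(2*dP/rho)
v = sqrt(2*32717/1143)
v = sqrt(57.247594)
v = 7.57 m/s


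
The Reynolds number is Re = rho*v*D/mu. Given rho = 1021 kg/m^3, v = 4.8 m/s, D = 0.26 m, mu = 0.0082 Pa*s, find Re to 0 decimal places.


Re = rho * v * D / mu
Re = 1021 * 4.8 * 0.26 / 0.0082
Re = 1274.208 / 0.0082
Re = 155391


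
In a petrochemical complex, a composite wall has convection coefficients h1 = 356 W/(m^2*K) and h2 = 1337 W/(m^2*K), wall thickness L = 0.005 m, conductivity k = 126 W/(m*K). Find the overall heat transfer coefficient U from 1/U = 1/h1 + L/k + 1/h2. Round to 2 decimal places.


1/U = 1/h1 + L/k + 1/h2
1/U = 1/356 + 0.005/126 + 1/1337
1/U = 0.0028089888 + 3.96825e-05 + 0.0007479432
1/U = 0.0035966145
U = 278.04 W/(m^2*K)


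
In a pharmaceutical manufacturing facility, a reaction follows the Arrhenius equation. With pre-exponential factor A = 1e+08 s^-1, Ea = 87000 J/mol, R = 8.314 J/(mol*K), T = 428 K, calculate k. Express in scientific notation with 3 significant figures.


k = A * exp(-Ea/(R*T))
k = 1e+08 * exp(-87000 / (8.314 * 428))
k = 1e+08 * exp(-24.449246)
k = 2.41e-03


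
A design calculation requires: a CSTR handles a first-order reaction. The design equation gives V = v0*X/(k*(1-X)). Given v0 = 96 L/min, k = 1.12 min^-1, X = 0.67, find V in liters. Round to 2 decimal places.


V = v0 * X / (k * (1 - X))
V = 96 * 0.67 / (1.12 * (1 - 0.67))
V = 64.32 / (1.12 * 0.33)
V = 64.32 / 0.3696
V = 174.03 L


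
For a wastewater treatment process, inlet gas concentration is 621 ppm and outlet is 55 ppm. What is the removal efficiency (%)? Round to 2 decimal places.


Efficiency = (G_in - G_out) / G_in * 100%
Efficiency = (621 - 55) / 621 * 100
Efficiency = 566 / 621 * 100
Efficiency = 91.14%


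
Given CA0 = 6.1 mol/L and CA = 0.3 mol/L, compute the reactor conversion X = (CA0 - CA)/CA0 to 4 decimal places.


X = (CA0 - CA) / CA0
X = (6.1 - 0.3) / 6.1
X = 5.8 / 6.1
X = 0.9508


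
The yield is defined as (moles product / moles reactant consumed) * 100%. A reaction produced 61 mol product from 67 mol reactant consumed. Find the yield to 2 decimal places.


Yield = (moles product / moles consumed) * 100%
Yield = (61 / 67) * 100
Yield = 0.9104 * 100
Yield = 91.04%


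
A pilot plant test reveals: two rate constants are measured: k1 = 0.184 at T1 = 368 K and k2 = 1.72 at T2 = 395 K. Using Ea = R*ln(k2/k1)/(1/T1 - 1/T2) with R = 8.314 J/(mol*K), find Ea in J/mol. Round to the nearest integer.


Ea = R * ln(k2/k1) / (1/T1 - 1/T2)
ln(k2/k1) = ln(1.72/0.184) = 2.2351438
1/T1 - 1/T2 = 1/368 - 1/395 = 0.000185745735
Ea = 8.314 * 2.2351438 / 0.000185745735
Ea = 100045 J/mol


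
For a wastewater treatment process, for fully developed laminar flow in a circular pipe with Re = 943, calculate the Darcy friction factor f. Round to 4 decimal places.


f = 64 / Re
f = 64 / 943
f = 0.0679


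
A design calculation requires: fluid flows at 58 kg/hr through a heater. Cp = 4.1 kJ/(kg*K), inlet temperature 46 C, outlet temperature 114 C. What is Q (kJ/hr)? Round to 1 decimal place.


Q = m_dot * Cp * (T2 - T1)
Q = 58 * 4.1 * (114 - 46)
Q = 58 * 4.1 * 68
Q = 16170.4 kJ/hr


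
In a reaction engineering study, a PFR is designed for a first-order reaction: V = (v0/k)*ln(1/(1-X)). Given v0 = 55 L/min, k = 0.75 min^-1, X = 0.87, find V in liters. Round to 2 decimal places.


V = (v0/k) * ln(1/(1-X))
V = (55/0.75) * ln(1/(1-0.87))
V = 73.333333 * ln(7.692308)
V = 73.333333 * 2.040221
V = 149.62 L


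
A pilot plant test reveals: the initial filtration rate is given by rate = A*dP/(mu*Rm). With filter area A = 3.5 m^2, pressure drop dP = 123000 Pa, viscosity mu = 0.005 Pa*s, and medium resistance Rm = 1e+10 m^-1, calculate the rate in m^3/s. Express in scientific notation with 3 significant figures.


rate = A * dP / (mu * Rm)
rate = 3.5 * 123000 / (0.005 * 1e+10)
rate = 430500.0 / 5.000e+07
rate = 8.61e-03 m^3/s


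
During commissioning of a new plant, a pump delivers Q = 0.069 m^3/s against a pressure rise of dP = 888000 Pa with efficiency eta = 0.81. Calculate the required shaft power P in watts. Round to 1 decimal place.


P = Q * dP / eta
P = 0.069 * 888000 / 0.81
P = 61272.0 / 0.81
P = 75644.4 W


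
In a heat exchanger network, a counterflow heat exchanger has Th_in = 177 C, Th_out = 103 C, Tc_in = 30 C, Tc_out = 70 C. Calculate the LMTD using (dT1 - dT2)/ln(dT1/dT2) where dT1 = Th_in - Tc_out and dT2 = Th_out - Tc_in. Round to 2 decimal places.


dT1 = Th_in - Tc_out = 177 - 70 = 107
dT2 = Th_out - Tc_in = 103 - 30 = 73
LMTD = (dT1 - dT2) / ln(dT1/dT2)
LMTD = (107 - 73) / ln(107/73)
LMTD = 88.92 K


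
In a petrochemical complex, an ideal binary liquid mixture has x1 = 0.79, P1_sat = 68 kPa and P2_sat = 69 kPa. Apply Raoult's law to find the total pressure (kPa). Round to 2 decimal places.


P = x1*P1_sat + x2*P2_sat
x2 = 1 - x1 = 1 - 0.79 = 0.21
P = 0.79*68 + 0.21*69
P = 53.72 + 14.49
P = 68.21 kPa


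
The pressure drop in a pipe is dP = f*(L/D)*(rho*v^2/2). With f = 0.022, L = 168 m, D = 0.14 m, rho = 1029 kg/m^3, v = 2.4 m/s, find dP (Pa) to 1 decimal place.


dP = f * (L/D) * (rho*v^2/2)
dP = 0.022 * (168/0.14) * (1029*2.4^2/2)
L/D = 1200.0
rho*v^2/2 = 1029*5.76/2 = 2963.52
dP = 0.022 * 1200.0 * 2963.52
dP = 78236.9 Pa


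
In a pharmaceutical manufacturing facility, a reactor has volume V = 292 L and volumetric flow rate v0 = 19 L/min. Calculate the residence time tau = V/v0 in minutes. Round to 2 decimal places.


tau = V / v0
tau = 292 / 19
tau = 15.37 min


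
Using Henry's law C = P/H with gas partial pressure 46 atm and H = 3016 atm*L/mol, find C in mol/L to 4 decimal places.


C = P / H
C = 46 / 3016
C = 0.0153 mol/L


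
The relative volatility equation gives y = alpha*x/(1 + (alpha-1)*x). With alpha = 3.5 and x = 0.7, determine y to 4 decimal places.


y = alpha*x / (1 + (alpha-1)*x)
y = 3.5*0.7 / (1 + (3.5-1)*0.7)
y = 2.45 / (1 + 1.75)
y = 2.45 / 2.75
y = 0.8909


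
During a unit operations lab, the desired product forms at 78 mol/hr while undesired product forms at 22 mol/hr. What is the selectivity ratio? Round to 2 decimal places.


S = desired product rate / undesired product rate
S = 78 / 22
S = 3.55


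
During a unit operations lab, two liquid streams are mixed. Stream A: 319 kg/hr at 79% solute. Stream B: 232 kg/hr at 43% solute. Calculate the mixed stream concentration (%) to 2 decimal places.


Mass balance on solute: F1*x1 + F2*x2 = F3*x3
F3 = F1 + F2 = 319 + 232 = 551 kg/hr
x3 = (F1*x1 + F2*x2)/F3
x3 = (319*0.79 + 232*0.43) / 551
x3 = 63.84%


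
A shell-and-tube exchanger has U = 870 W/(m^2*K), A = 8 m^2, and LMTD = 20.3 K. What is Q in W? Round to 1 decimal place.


Q = U * A * LMTD
Q = 870 * 8 * 20.3
Q = 141288.0 W


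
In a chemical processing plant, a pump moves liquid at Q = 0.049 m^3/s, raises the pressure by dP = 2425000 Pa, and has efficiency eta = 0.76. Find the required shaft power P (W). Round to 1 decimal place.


P = Q * dP / eta
P = 0.049 * 2425000 / 0.76
P = 118825.0 / 0.76
P = 156348.7 W


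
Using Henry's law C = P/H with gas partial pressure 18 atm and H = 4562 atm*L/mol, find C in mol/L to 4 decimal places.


C = P / H
C = 18 / 4562
C = 0.0039 mol/L


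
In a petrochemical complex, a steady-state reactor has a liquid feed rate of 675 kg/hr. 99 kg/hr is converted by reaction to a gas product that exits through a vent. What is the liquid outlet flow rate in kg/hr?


Steady-state mass balance on the main outlet: F_out = F_in - F_removed
F_out = 675 - 99
F_out = 576 kg/hr


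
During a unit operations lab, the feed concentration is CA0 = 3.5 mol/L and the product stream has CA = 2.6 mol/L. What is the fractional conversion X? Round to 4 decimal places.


X = (CA0 - CA) / CA0
X = (3.5 - 2.6) / 3.5
X = 0.9 / 3.5
X = 0.2571


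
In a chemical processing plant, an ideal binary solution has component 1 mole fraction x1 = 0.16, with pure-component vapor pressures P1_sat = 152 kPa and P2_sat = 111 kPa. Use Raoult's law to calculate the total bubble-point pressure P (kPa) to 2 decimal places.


P = x1*P1_sat + x2*P2_sat
x2 = 1 - x1 = 1 - 0.16 = 0.84
P = 0.16*152 + 0.84*111
P = 24.32 + 93.24
P = 117.56 kPa


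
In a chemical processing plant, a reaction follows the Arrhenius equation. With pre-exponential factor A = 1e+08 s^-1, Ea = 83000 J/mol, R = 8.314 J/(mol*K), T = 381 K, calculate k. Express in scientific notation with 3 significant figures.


k = A * exp(-Ea/(R*T))
k = 1e+08 * exp(-83000 / (8.314 * 381))
k = 1e+08 * exp(-26.202522)
k = 4.17e-04


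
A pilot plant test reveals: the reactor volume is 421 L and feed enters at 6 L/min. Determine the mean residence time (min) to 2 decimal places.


tau = V / v0
tau = 421 / 6
tau = 70.17 min


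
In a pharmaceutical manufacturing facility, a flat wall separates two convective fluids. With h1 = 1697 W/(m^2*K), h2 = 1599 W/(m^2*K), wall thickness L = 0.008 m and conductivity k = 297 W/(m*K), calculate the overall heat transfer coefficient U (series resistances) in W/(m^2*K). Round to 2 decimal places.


1/U = 1/h1 + L/k + 1/h2
1/U = 1/1697 + 0.008/297 + 1/1599
1/U = 0.0005892752 + 2.6936e-05 + 0.0006253909
1/U = 0.0012416021
U = 805.41 W/(m^2*K)


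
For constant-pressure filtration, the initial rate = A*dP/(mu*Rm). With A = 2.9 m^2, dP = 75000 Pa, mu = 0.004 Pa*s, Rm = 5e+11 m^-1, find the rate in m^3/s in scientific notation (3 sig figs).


rate = A * dP / (mu * Rm)
rate = 2.9 * 75000 / (0.004 * 5e+11)
rate = 217500.0 / 2.000e+09
rate = 1.09e-04 m^3/s


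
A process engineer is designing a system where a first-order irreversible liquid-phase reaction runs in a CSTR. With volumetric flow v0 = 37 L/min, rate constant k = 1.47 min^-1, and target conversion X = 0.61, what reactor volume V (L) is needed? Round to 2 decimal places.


V = v0 * X / (k * (1 - X))
V = 37 * 0.61 / (1.47 * (1 - 0.61))
V = 22.57 / (1.47 * 0.39)
V = 22.57 / 0.5733
V = 39.37 L


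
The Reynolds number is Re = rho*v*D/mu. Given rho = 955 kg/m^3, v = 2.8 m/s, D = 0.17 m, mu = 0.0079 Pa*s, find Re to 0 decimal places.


Re = rho * v * D / mu
Re = 955 * 2.8 * 0.17 / 0.0079
Re = 454.58 / 0.0079
Re = 57542


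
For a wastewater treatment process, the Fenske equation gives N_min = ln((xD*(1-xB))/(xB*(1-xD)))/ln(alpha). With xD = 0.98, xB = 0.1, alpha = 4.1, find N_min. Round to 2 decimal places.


N_min = ln((xD*(1-xB))/(xB*(1-xD))) / ln(alpha)
Numerator inside ln: 0.882 / 0.002 = 441.0
ln(441.0) = 6.089045
ln(alpha) = ln(4.1) = 1.410987
N_min = 6.089045 / 1.410987 = 4.32


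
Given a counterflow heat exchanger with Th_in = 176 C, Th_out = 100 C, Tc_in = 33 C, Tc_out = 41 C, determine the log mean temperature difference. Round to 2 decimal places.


dT1 = Th_in - Tc_out = 176 - 41 = 135
dT2 = Th_out - Tc_in = 100 - 33 = 67
LMTD = (dT1 - dT2) / ln(dT1/dT2)
LMTD = (135 - 67) / ln(135/67)
LMTD = 97.06 K


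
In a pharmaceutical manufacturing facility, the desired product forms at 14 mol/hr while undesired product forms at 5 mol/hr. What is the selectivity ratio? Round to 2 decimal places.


S = desired product rate / undesired product rate
S = 14 / 5
S = 2.80


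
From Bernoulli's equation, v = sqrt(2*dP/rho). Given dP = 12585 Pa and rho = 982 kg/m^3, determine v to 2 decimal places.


v = sqrt(2*dP/rho)
v = sqrt(2*12585/982)
v = sqrt(25.631365)
v = 5.06 m/s


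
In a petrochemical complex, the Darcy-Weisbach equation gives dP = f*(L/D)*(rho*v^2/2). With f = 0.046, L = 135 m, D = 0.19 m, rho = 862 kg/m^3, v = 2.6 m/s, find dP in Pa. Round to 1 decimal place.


dP = f * (L/D) * (rho*v^2/2)
dP = 0.046 * (135/0.19) * (862*2.6^2/2)
L/D = 710.52631579
rho*v^2/2 = 862*6.76/2 = 2913.56
dP = 0.046 * 710.52631579 * 2913.56
dP = 95227.4 Pa


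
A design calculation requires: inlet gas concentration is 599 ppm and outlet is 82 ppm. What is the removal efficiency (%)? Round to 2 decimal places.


Efficiency = (G_in - G_out) / G_in * 100%
Efficiency = (599 - 82) / 599 * 100
Efficiency = 517 / 599 * 100
Efficiency = 86.31%


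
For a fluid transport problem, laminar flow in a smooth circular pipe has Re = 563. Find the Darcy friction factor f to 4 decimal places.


f = 64 / Re
f = 64 / 563
f = 0.1137


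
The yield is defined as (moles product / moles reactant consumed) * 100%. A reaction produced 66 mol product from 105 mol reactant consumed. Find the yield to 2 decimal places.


Yield = (moles product / moles consumed) * 100%
Yield = (66 / 105) * 100
Yield = 0.6286 * 100
Yield = 62.86%


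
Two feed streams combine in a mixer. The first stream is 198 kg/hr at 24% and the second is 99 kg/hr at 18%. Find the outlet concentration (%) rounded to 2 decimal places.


Mass balance on solute: F1*x1 + F2*x2 = F3*x3
F3 = F1 + F2 = 198 + 99 = 297 kg/hr
x3 = (F1*x1 + F2*x2)/F3
x3 = (198*0.24 + 99*0.18) / 297
x3 = 22.00%


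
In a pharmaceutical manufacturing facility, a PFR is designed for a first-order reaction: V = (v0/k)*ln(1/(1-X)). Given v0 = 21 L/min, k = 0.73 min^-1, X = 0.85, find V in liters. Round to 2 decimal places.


V = (v0/k) * ln(1/(1-X))
V = (21/0.73) * ln(1/(1-0.85))
V = 28.767123 * ln(6.666667)
V = 28.767123 * 1.89712
V = 54.57 L


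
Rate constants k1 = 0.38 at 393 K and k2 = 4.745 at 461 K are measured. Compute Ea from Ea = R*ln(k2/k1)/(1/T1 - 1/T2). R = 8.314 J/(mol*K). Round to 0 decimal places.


Ea = R * ln(k2/k1) / (1/T1 - 1/T2)
ln(k2/k1) = ln(4.745/0.38) = 2.5246755
1/T1 - 1/T2 = 1/393 - 1/461 = 0.000375331865
Ea = 8.314 * 2.5246755 / 0.000375331865
Ea = 55924 J/mol


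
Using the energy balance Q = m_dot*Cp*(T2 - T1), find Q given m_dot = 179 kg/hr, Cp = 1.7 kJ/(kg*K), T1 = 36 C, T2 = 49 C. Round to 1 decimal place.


Q = m_dot * Cp * (T2 - T1)
Q = 179 * 1.7 * (49 - 36)
Q = 179 * 1.7 * 13
Q = 3955.9 kJ/hr


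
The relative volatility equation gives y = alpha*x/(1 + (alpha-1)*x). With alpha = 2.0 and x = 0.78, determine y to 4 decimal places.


y = alpha*x / (1 + (alpha-1)*x)
y = 2.0*0.78 / (1 + (2.0-1)*0.78)
y = 1.56 / (1 + 0.78)
y = 1.56 / 1.78
y = 0.8764


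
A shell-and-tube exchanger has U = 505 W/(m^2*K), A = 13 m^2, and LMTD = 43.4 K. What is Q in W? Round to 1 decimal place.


Q = U * A * LMTD
Q = 505 * 13 * 43.4
Q = 284921.0 W


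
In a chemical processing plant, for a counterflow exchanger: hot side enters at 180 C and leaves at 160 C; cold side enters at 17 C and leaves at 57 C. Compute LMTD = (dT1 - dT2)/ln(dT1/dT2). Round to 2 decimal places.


dT1 = Th_in - Tc_out = 180 - 57 = 123
dT2 = Th_out - Tc_in = 160 - 17 = 143
LMTD = (dT1 - dT2) / ln(dT1/dT2)
LMTD = (123 - 143) / ln(123/143)
LMTD = 132.75 K


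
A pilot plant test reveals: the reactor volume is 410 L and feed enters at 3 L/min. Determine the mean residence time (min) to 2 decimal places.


tau = V / v0
tau = 410 / 3
tau = 136.67 min


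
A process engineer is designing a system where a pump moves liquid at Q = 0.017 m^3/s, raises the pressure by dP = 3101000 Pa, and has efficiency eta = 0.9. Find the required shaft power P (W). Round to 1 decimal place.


P = Q * dP / eta
P = 0.017 * 3101000 / 0.9
P = 52717.0 / 0.9
P = 58574.4 W


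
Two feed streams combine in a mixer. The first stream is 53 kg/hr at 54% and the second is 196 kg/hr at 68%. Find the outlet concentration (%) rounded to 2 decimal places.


Mass balance on solute: F1*x1 + F2*x2 = F3*x3
F3 = F1 + F2 = 53 + 196 = 249 kg/hr
x3 = (F1*x1 + F2*x2)/F3
x3 = (53*0.54 + 196*0.68) / 249
x3 = 65.02%


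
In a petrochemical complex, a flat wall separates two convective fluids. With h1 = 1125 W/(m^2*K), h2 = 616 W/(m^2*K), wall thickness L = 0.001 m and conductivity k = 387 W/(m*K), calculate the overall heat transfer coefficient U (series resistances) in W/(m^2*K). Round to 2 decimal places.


1/U = 1/h1 + L/k + 1/h2
1/U = 1/1125 + 0.001/387 + 1/616
1/U = 0.0008888889 + 2.584e-06 + 0.0016233766
1/U = 0.0025148495
U = 397.64 W/(m^2*K)


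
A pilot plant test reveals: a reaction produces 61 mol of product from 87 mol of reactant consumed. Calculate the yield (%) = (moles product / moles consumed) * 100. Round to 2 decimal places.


Yield = (moles product / moles consumed) * 100%
Yield = (61 / 87) * 100
Yield = 0.7011 * 100
Yield = 70.11%


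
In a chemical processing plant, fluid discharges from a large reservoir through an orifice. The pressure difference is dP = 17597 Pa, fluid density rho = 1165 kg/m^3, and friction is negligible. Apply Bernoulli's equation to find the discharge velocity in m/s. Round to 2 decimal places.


v = sqrt(2*dP/rho)
v = sqrt(2*17597/1165)
v = sqrt(30.209442)
v = 5.50 m/s


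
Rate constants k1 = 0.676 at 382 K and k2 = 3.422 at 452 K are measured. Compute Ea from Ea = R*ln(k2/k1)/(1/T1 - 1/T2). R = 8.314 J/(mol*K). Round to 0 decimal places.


Ea = R * ln(k2/k1) / (1/T1 - 1/T2)
ln(k2/k1) = ln(3.422/0.676) = 1.6217874
1/T1 - 1/T2 = 1/382 - 1/452 = 0.000405411667
Ea = 8.314 * 1.6217874 / 0.000405411667
Ea = 33259 J/mol


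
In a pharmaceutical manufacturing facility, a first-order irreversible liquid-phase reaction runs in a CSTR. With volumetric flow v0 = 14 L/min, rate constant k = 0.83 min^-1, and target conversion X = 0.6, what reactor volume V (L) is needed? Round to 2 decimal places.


V = v0 * X / (k * (1 - X))
V = 14 * 0.6 / (0.83 * (1 - 0.6))
V = 8.4 / (0.83 * 0.4)
V = 8.4 / 0.332
V = 25.30 L


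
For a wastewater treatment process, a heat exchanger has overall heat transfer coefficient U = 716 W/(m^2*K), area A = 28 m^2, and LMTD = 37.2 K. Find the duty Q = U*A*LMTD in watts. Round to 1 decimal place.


Q = U * A * LMTD
Q = 716 * 28 * 37.2
Q = 745785.6 W


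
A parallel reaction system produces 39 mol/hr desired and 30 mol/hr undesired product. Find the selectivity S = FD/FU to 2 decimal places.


S = desired product rate / undesired product rate
S = 39 / 30
S = 1.30


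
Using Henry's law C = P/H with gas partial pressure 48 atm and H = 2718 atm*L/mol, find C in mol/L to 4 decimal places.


C = P / H
C = 48 / 2718
C = 0.0177 mol/L


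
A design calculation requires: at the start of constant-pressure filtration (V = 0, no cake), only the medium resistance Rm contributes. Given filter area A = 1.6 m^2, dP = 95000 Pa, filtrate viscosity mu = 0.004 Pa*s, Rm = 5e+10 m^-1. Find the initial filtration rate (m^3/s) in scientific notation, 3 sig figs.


rate = A * dP / (mu * Rm)
rate = 1.6 * 95000 / (0.004 * 5e+10)
rate = 152000.0 / 2.000e+08
rate = 7.60e-04 m^3/s


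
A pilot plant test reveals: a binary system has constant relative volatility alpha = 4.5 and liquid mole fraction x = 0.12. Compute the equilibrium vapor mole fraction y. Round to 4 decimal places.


y = alpha*x / (1 + (alpha-1)*x)
y = 4.5*0.12 / (1 + (4.5-1)*0.12)
y = 0.54 / (1 + 0.42)
y = 0.54 / 1.42
y = 0.3803


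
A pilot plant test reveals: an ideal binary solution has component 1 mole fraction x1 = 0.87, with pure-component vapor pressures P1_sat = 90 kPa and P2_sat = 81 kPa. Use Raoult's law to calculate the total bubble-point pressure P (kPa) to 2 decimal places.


P = x1*P1_sat + x2*P2_sat
x2 = 1 - x1 = 1 - 0.87 = 0.13
P = 0.87*90 + 0.13*81
P = 78.3 + 10.53
P = 88.83 kPa


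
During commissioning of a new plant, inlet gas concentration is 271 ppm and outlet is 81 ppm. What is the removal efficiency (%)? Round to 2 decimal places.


Efficiency = (G_in - G_out) / G_in * 100%
Efficiency = (271 - 81) / 271 * 100
Efficiency = 190 / 271 * 100
Efficiency = 70.11%


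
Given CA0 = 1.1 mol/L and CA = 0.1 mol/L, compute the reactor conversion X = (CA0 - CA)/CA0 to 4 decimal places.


X = (CA0 - CA) / CA0
X = (1.1 - 0.1) / 1.1
X = 1.0 / 1.1
X = 0.9091


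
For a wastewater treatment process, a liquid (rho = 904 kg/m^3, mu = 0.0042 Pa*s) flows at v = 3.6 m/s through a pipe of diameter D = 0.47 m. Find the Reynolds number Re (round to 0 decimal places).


Re = rho * v * D / mu
Re = 904 * 3.6 * 0.47 / 0.0042
Re = 1529.568 / 0.0042
Re = 364183


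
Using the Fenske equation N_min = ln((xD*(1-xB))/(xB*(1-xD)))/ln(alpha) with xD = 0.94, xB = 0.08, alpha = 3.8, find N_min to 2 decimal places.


N_min = ln((xD*(1-xB))/(xB*(1-xD))) / ln(alpha)
Numerator inside ln: 0.8648 / 0.0048 = 180.166667
ln(180.166667) = 5.193882
ln(alpha) = ln(3.8) = 1.335001
N_min = 5.193882 / 1.335001 = 3.89


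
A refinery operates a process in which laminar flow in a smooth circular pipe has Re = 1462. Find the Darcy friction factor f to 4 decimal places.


f = 64 / Re
f = 64 / 1462
f = 0.0438


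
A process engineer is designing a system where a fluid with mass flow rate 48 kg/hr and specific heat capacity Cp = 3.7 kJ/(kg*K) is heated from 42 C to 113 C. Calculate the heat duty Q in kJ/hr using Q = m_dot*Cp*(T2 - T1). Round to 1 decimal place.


Q = m_dot * Cp * (T2 - T1)
Q = 48 * 3.7 * (113 - 42)
Q = 48 * 3.7 * 71
Q = 12609.6 kJ/hr


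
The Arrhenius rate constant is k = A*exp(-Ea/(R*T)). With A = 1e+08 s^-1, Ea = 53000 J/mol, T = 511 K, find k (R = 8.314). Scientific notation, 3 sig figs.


k = A * exp(-Ea/(R*T))
k = 1e+08 * exp(-53000 / (8.314 * 511))
k = 1e+08 * exp(-12.475126)
k = 3.82e+02


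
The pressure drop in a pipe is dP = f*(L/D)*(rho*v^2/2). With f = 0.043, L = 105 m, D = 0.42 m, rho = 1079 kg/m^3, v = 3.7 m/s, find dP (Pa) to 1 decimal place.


dP = f * (L/D) * (rho*v^2/2)
dP = 0.043 * (105/0.42) * (1079*3.7^2/2)
L/D = 250.0
rho*v^2/2 = 1079*13.69/2 = 7385.755
dP = 0.043 * 250.0 * 7385.755
dP = 79396.9 Pa


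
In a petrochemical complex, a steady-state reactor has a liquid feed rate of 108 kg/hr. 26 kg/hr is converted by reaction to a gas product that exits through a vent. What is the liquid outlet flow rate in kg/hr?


Steady-state mass balance on the main outlet: F_out = F_in - F_removed
F_out = 108 - 26
F_out = 82 kg/hr


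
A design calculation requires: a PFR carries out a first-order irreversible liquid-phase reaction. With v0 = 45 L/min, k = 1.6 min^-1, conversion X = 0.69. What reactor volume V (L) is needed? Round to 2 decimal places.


V = (v0/k) * ln(1/(1-X))
V = (45/1.6) * ln(1/(1-0.69))
V = 28.125 * ln(3.225806)
V = 28.125 * 1.171183
V = 32.94 L


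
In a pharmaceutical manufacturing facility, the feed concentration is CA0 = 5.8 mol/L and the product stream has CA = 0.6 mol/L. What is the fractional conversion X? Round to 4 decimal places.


X = (CA0 - CA) / CA0
X = (5.8 - 0.6) / 5.8
X = 5.2 / 5.8
X = 0.8966


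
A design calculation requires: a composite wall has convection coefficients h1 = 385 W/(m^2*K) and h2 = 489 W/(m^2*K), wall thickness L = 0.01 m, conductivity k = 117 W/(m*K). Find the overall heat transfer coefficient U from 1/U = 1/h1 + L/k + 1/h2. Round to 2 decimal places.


1/U = 1/h1 + L/k + 1/h2
1/U = 1/385 + 0.01/117 + 1/489
1/U = 0.0025974026 + 8.54701e-05 + 0.0020449898
1/U = 0.0047278625
U = 211.51 W/(m^2*K)


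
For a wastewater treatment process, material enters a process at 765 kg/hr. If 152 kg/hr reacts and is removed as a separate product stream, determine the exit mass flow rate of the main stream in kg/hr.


Steady-state mass balance on the main outlet: F_out = F_in - F_removed
F_out = 765 - 152
F_out = 613 kg/hr


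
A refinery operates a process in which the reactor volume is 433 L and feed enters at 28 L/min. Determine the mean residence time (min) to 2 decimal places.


tau = V / v0
tau = 433 / 28
tau = 15.46 min


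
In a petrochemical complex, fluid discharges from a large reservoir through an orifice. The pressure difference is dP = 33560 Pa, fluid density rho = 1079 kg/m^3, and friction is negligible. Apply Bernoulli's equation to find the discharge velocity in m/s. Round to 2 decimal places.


v = sqrt(2*dP/rho)
v = sqrt(2*33560/1079)
v = sqrt(62.205746)
v = 7.89 m/s


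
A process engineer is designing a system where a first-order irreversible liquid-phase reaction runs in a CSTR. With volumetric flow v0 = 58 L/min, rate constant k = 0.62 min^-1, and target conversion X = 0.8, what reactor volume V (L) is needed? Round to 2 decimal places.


V = v0 * X / (k * (1 - X))
V = 58 * 0.8 / (0.62 * (1 - 0.8))
V = 46.4 / (0.62 * 0.2)
V = 46.4 / 0.124
V = 374.19 L


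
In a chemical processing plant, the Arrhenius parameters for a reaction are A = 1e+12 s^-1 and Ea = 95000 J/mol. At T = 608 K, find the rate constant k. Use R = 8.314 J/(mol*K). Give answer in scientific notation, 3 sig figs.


k = A * exp(-Ea/(R*T))
k = 1e+12 * exp(-95000 / (8.314 * 608))
k = 1e+12 * exp(-18.793601)
k = 6.89e+03


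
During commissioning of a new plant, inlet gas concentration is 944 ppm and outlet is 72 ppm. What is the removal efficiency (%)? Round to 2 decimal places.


Efficiency = (G_in - G_out) / G_in * 100%
Efficiency = (944 - 72) / 944 * 100
Efficiency = 872 / 944 * 100
Efficiency = 92.37%


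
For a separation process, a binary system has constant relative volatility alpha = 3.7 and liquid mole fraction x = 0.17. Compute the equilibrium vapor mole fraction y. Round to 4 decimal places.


y = alpha*x / (1 + (alpha-1)*x)
y = 3.7*0.17 / (1 + (3.7-1)*0.17)
y = 0.629 / (1 + 0.459)
y = 0.629 / 1.459
y = 0.4311


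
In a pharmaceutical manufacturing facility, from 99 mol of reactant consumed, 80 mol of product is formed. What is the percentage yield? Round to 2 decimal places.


Yield = (moles product / moles consumed) * 100%
Yield = (80 / 99) * 100
Yield = 0.8081 * 100
Yield = 80.81%


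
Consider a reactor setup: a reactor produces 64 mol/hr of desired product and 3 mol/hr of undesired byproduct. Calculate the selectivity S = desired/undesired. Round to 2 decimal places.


S = desired product rate / undesired product rate
S = 64 / 3
S = 21.33


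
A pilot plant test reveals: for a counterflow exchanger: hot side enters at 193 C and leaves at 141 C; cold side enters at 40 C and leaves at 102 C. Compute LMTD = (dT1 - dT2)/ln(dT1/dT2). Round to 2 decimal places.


dT1 = Th_in - Tc_out = 193 - 102 = 91
dT2 = Th_out - Tc_in = 141 - 40 = 101
LMTD = (dT1 - dT2) / ln(dT1/dT2)
LMTD = (91 - 101) / ln(91/101)
LMTD = 95.91 K


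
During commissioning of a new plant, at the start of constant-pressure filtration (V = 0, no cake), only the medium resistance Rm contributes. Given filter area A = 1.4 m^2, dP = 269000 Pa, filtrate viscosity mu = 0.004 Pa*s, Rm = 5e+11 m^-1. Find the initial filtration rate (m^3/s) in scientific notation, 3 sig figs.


rate = A * dP / (mu * Rm)
rate = 1.4 * 269000 / (0.004 * 5e+11)
rate = 376600.0 / 2.000e+09
rate = 1.88e-04 m^3/s


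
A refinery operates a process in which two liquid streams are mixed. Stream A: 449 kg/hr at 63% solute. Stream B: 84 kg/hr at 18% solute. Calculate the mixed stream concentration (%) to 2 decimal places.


Mass balance on solute: F1*x1 + F2*x2 = F3*x3
F3 = F1 + F2 = 449 + 84 = 533 kg/hr
x3 = (F1*x1 + F2*x2)/F3
x3 = (449*0.63 + 84*0.18) / 533
x3 = 55.91%


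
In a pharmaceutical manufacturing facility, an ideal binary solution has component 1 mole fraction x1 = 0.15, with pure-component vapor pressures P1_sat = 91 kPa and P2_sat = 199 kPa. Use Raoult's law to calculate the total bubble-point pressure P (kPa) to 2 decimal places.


P = x1*P1_sat + x2*P2_sat
x2 = 1 - x1 = 1 - 0.15 = 0.85
P = 0.15*91 + 0.85*199
P = 13.65 + 169.15
P = 182.80 kPa


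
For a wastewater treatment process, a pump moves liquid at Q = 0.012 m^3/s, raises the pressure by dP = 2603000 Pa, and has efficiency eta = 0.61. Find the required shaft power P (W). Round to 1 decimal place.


P = Q * dP / eta
P = 0.012 * 2603000 / 0.61
P = 31236.0 / 0.61
P = 51206.6 W


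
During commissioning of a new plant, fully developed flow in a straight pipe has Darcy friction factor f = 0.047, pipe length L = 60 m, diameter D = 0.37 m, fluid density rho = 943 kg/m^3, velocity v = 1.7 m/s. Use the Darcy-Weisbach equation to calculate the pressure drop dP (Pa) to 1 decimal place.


dP = f * (L/D) * (rho*v^2/2)
dP = 0.047 * (60/0.37) * (943*1.7^2/2)
L/D = 162.16216216
rho*v^2/2 = 943*2.89/2 = 1362.635
dP = 0.047 * 162.16216216 * 1362.635
dP = 10385.5 Pa
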